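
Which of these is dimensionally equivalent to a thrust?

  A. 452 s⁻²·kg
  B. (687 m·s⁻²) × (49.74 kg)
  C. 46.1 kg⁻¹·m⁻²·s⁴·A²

B.

Reference: [thrust] = kg·m·s⁻².
Each option:
  A. kg·s⁻²
  B. [m·s⁻²] · [kg] = kg·m·s⁻²  ← same
  C. kg⁻¹·m⁻²·s⁴·A²
Only B. matches kg·m·s⁻².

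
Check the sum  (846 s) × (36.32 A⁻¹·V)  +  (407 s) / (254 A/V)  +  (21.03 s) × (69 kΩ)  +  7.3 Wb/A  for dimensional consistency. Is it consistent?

Dimensions:
  (846 s) × (36.32 A⁻¹·V):  [s] · [kg·m²·s⁻³·A⁻²] = kg·m²·s⁻²·A⁻²
  (407 s) / (254 A/V):  [s] / [kg⁻¹·m⁻²·s³·A²] = kg·m²·s⁻²·A⁻²
  (21.03 s) × (69 kΩ):  [s] · [kg·m²·s⁻³·A⁻²] = kg·m²·s⁻²·A⁻²
  7.3 Wb/A:  Wb·A⁻¹ = V·s·A⁻¹ = kg·m²·s⁻²·A⁻²
Every term reduces to kg·m²·s⁻²·A⁻².

Yes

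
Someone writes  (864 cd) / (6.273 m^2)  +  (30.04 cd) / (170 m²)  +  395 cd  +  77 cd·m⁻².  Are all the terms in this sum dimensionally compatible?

Reduce each to base SI dimensions:
  (864 cd) / (6.273 m^2):  [cd] / [m²] = m⁻²·cd
  (30.04 cd) / (170 m²):  [cd] / [m²] = m⁻²·cd
  395 cd:  cd
  77 cd·m⁻²:  cd·m⁻² = m⁻²·cd
The terms do not share a single dimension (cd vs m⁻²·cd).

No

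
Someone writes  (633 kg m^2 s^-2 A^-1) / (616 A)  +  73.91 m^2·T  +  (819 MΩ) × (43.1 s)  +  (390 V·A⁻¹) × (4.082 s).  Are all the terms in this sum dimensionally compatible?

Work out the base dimensions of each:
  (633 kg m^2 s^-2 A^-1) / (616 A):  [kg·m²·s⁻²·A⁻¹] / [A] = kg·m²·s⁻²·A⁻²
  73.91 m^2·T:  T·m² = Wb·m⁻²·m² = kg·m²·s⁻²·A⁻¹
  (819 MΩ) × (43.1 s):  [kg·m²·s⁻³·A⁻²] · [s] = kg·m²·s⁻²·A⁻²
  (390 V·A⁻¹) × (4.082 s):  [kg·m²·s⁻³·A⁻²] · [s] = kg·m²·s⁻²·A⁻²
The terms do not share a single dimension (kg·m²·s⁻²·A⁻² vs kg·m²·s⁻²·A⁻¹).

No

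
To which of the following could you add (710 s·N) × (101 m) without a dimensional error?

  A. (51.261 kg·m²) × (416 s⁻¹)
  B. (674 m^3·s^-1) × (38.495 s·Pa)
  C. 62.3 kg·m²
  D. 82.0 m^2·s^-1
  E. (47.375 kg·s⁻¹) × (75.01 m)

A.

Reference: [kg·m·s⁻¹] · [m] = kg·m²·s⁻¹.
Each option:
  A. [kg·m²] · [s⁻¹] = kg·m²·s⁻¹  ← same
  B. [m³·s⁻¹] · [kg·m⁻¹·s⁻¹] = kg·m²·s⁻²
  C. kg·m²
  D. m²·s⁻¹
  E. [kg·s⁻¹] · [m] = kg·m·s⁻¹
Only A. matches kg·m²·s⁻¹.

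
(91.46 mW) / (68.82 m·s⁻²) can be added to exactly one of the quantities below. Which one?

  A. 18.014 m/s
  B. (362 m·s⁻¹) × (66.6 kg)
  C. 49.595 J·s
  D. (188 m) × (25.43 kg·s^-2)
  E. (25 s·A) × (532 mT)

B.

Reference: [kg·m²·s⁻³] / [m·s⁻²] = kg·m·s⁻¹.
Each option:
  A. m·s⁻¹
  B. [m·s⁻¹] · [kg] = kg·m·s⁻¹  ← same
  C. J·s = N·m·s = kg·m²·s⁻¹
  D. [m] · [kg·s⁻²] = kg·m·s⁻²
  E. [s·A] · [kg·s⁻²·A⁻¹] = kg·s⁻¹
Only B. matches kg·m·s⁻¹.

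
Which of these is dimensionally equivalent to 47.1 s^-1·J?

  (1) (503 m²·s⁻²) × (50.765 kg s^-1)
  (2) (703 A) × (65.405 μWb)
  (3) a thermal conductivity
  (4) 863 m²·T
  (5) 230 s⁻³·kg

Reference: J·s⁻¹ = N·m·s⁻¹ = kg·m²·s⁻³.
Each option:
  (1) [m²·s⁻²] · [kg·s⁻¹] = kg·m²·s⁻³  ← same
  (2) [A] · [kg·m²·s⁻²·A⁻¹] = kg·m²·s⁻²
  (3) [thermal conductivity] = kg·m·s⁻³·K⁻¹
  (4) T·m² = Wb·m⁻²·m² = kg·m²·s⁻²·A⁻¹
  (5) kg·s⁻³
Only (1) matches kg·m²·s⁻³.

(1)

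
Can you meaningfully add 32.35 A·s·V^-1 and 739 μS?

No

Work out the base dimensions of each:
  32.35 A·s·V^-1:  A·s·V⁻¹ = A·s·(J·C⁻¹)⁻¹ = kg⁻¹·m⁻²·s⁴·A²
  739 μS:  S = Ω⁻¹ = kg⁻¹·m⁻²·s³·A²
kg⁻¹·m⁻²·s⁴·A² ≠ kg⁻¹·m⁻²·s³·A², so they cannot be added.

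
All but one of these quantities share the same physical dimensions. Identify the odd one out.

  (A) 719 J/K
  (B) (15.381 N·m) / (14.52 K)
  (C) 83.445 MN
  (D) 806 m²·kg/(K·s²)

(C)

In SI base units:
  (A) J·K⁻¹ = N·m·K⁻¹ = kg·m²·s⁻²·K⁻¹
  (B) [kg·m²·s⁻²] / [K] = kg·m²·s⁻²·K⁻¹
  (C) N = kg·m·s⁻²
  (D) kg·m²·s⁻²·K⁻¹
All reduce to kg·m²·s⁻²·K⁻¹ except (C), which is kg·m·s⁻².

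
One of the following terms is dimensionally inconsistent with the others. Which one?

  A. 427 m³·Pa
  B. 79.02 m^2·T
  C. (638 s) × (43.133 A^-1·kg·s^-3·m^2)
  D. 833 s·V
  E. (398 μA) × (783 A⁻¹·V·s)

A.

Expand each in SI base units:
  A. Pa·m³ = N·m⁻²·m³ = kg·m²·s⁻²
  B. T·m² = Wb·m⁻²·m² = kg·m²·s⁻²·A⁻¹
  C. [s] · [kg·m²·s⁻³·A⁻¹] = kg·m²·s⁻²·A⁻¹
  D. V·s = J·C⁻¹·s = kg·m²·s⁻²·A⁻¹
  E. [A] · [kg·m²·s⁻²·A⁻²] = kg·m²·s⁻²·A⁻¹
All reduce to kg·m²·s⁻²·A⁻¹ except A., which is kg·m²·s⁻².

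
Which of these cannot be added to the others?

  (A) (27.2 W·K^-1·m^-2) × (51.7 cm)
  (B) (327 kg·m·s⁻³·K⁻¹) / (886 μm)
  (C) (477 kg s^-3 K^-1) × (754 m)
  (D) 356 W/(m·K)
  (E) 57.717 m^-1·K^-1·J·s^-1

(B)

Work out the base dimensions of each:
  (A) [kg·s⁻³·K⁻¹] · [m] = kg·m·s⁻³·K⁻¹
  (B) [kg·m·s⁻³·K⁻¹] / [m] = kg·s⁻³·K⁻¹
  (C) [kg·s⁻³·K⁻¹] · [m] = kg·m·s⁻³·K⁻¹
  (D) W·m⁻¹·K⁻¹ = J·s⁻¹·m⁻¹·K⁻¹ = kg·m·s⁻³·K⁻¹
  (E) J·s⁻¹·m⁻¹·K⁻¹ = N·m·s⁻¹·m⁻¹·K⁻¹ = kg·m·s⁻³·K⁻¹
All reduce to kg·m·s⁻³·K⁻¹ except (B), which is kg·s⁻³·K⁻¹.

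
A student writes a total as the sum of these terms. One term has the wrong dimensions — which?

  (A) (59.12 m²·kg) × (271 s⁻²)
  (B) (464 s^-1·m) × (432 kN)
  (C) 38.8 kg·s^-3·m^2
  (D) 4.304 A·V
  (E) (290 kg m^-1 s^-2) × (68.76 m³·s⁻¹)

Reduce each to base SI dimensions:
  (A) [kg·m²] · [s⁻²] = kg·m²·s⁻²
  (B) [m·s⁻¹] · [kg·m·s⁻²] = kg·m²·s⁻³
  (C) kg·m²·s⁻³
  (D) V·A = J·C⁻¹·A = kg·m²·s⁻³
  (E) [kg·m⁻¹·s⁻²] · [m³·s⁻¹] = kg·m²·s⁻³
All reduce to kg·m²·s⁻³ except (A), which is kg·m²·s⁻².

(A)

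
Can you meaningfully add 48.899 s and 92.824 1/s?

No

Reduce each to base SI dimensions:
  48.899 s:  s
  92.824 1/s:  s⁻¹
s ≠ s⁻¹, so they cannot be added.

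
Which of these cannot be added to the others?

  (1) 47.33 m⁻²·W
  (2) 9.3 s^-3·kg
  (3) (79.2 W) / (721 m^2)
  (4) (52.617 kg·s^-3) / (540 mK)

(4)

Dimensions:
  (1) W·m⁻² = J·s⁻¹·m⁻² = kg·s⁻³
  (2) kg·s⁻³
  (3) [kg·m²·s⁻³] / [m²] = kg·s⁻³
  (4) [kg·s⁻³] / [K] = kg·s⁻³·K⁻¹
All reduce to kg·s⁻³ except (4), which is kg·s⁻³·K⁻¹.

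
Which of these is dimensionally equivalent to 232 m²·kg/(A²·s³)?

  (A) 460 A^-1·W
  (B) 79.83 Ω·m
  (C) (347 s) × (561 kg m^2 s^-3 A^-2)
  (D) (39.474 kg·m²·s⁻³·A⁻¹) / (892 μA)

Reference: kg·m²·s⁻³·A⁻².
Each option:
  (A) W·A⁻¹ = J·s⁻¹·A⁻¹ = kg·m²·s⁻³·A⁻¹
  (B) Ω·m = V·A⁻¹·m = kg·m³·s⁻³·A⁻²
  (C) [s] · [kg·m²·s⁻³·A⁻²] = kg·m²·s⁻²·A⁻²
  (D) [kg·m²·s⁻³·A⁻¹] / [A] = kg·m²·s⁻³·A⁻²  ← same
Only (D) matches kg·m²·s⁻³·A⁻².

(D)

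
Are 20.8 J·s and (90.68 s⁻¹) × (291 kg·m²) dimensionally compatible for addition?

Reduce each to base SI dimensions:
  20.8 J·s:  J·s = N·m·s = kg·m²·s⁻¹
  (90.68 s⁻¹) × (291 kg·m²):  [s⁻¹] · [kg·m²] = kg·m²·s⁻¹
Both are kg·m²·s⁻¹, so they have the same dimensions and can be added.

Yes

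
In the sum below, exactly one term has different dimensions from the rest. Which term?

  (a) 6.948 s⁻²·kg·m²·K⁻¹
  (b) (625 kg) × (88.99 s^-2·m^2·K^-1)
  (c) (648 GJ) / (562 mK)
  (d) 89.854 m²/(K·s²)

(d)

Work out the base dimensions of each:
  (a) kg·m²·s⁻²·K⁻¹
  (b) [kg] · [m²·s⁻²·K⁻¹] = kg·m²·s⁻²·K⁻¹
  (c) [kg·m²·s⁻²] / [K] = kg·m²·s⁻²·K⁻¹
  (d) m²·s⁻²·K⁻¹
All reduce to kg·m²·s⁻²·K⁻¹ except (d), which is m²·s⁻²·K⁻¹.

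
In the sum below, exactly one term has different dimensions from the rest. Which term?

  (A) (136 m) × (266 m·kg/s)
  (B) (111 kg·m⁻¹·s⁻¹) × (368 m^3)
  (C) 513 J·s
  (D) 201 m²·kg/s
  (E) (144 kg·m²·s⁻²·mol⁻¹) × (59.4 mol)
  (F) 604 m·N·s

Dimensions:
  (A) [m] · [kg·m·s⁻¹] = kg·m²·s⁻¹
  (B) [kg·m⁻¹·s⁻¹] · [m³] = kg·m²·s⁻¹
  (C) J·s = N·m·s = kg·m²·s⁻¹
  (D) kg·m²·s⁻¹
  (E) [kg·m²·s⁻²·mol⁻¹] · [mol] = kg·m²·s⁻²
  (F) N·m·s = kg·m·s⁻²·m·s = kg·m²·s⁻¹
All reduce to kg·m²·s⁻¹ except (E), which is kg·m²·s⁻².

(E)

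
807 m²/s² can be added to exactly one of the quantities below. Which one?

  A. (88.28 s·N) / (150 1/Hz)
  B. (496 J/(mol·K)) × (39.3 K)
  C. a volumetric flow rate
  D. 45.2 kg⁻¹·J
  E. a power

Reference: m²·s⁻².
Each option:
  A. [kg·m·s⁻¹] / [s] = kg·m·s⁻²
  B. [kg·m²·s⁻²·K⁻¹·mol⁻¹] · [K] = kg·m²·s⁻²·mol⁻¹
  C. [volumetric flow rate] = m³·s⁻¹
  D. J·kg⁻¹ = N·m·kg⁻¹ = m²·s⁻²  ← same
  E. [power] = kg·m²·s⁻³
Only D. matches m²·s⁻².

D.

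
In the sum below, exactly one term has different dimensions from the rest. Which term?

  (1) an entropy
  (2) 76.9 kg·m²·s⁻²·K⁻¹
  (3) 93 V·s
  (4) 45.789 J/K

In SI base units:
  (1) [entropy] = kg·m²·s⁻²·K⁻¹
  (2) kg·m²·s⁻²·K⁻¹
  (3) V·s = J·C⁻¹·s = kg·m²·s⁻²·A⁻¹
  (4) J·K⁻¹ = N·m·K⁻¹ = kg·m²·s⁻²·K⁻¹
All reduce to kg·m²·s⁻²·K⁻¹ except (3), which is kg·m²·s⁻²·A⁻¹.

(3)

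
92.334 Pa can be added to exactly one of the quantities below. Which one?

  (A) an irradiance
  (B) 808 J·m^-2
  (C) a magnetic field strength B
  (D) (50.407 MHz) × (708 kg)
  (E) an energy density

(E)

Reference: Pa = N·m⁻² = kg·m⁻¹·s⁻².
Each option:
  (A) [irradiance] = kg·s⁻³
  (B) J·m⁻² = N·m·m⁻² = kg·s⁻²
  (C) [magnetic field strength B] = kg·s⁻²·A⁻¹
  (D) [s⁻¹] · [kg] = kg·s⁻¹
  (E) [energy density] = kg·m⁻¹·s⁻²  ← same
Only (E) matches kg·m⁻¹·s⁻².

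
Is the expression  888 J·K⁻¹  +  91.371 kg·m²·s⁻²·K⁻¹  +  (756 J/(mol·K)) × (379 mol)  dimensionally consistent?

In SI base units:
  888 J·K⁻¹:  J·K⁻¹ = N·m·K⁻¹ = kg·m²·s⁻²·K⁻¹
  91.371 kg·m²·s⁻²·K⁻¹:  kg·m²·s⁻²·K⁻¹
  (756 J/(mol·K)) × (379 mol):  [kg·m²·s⁻²·K⁻¹·mol⁻¹] · [mol] = kg·m²·s⁻²·K⁻¹
Every term reduces to kg·m²·s⁻²·K⁻¹.

Yes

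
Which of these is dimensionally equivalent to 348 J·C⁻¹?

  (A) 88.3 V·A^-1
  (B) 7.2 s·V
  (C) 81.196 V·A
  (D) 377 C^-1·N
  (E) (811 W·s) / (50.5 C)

Reference: J·C⁻¹ = N·m·(s·A)⁻¹ = kg·m²·s⁻³·A⁻¹.
Each option:
  (A) V·A⁻¹ = J·C⁻¹·A⁻¹ = kg·m²·s⁻³·A⁻²
  (B) V·s = J·C⁻¹·s = kg·m²·s⁻²·A⁻¹
  (C) V·A = J·C⁻¹·A = kg·m²·s⁻³
  (D) N·C⁻¹ = kg·m·s⁻²·(s·A)⁻¹ = kg·m·s⁻³·A⁻¹
  (E) [kg·m²·s⁻²] / [s·A] = kg·m²·s⁻³·A⁻¹  ← same
Only (E) matches kg·m²·s⁻³·A⁻¹.

(E)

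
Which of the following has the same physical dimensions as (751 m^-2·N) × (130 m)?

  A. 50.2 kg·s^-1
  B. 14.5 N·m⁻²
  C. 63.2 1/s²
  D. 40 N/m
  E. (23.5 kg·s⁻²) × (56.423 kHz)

D.

Reference: [kg·m⁻¹·s⁻²] · [m] = kg·s⁻².
Each option:
  A. kg·s⁻¹
  B. N·m⁻² = kg·m·s⁻²·m⁻² = kg·m⁻¹·s⁻²
  C. s⁻²
  D. N·m⁻¹ = kg·m·s⁻²·m⁻¹ = kg·s⁻²  ← same
  E. [kg·s⁻²] · [s⁻¹] = kg·s⁻³
Only D. matches kg·s⁻².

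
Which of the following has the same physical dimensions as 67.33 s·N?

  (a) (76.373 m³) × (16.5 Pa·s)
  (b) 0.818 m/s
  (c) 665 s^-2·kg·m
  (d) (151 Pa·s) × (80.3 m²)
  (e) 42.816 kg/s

Reference: N·s = kg·m·s⁻²·s = kg·m·s⁻¹.
Each option:
  (a) [m³] · [kg·m⁻¹·s⁻¹] = kg·m²·s⁻¹
  (b) m·s⁻¹
  (c) kg·m·s⁻²
  (d) [kg·m⁻¹·s⁻¹] · [m²] = kg·m·s⁻¹  ← same
  (e) kg·s⁻¹
Only (d) matches kg·m·s⁻¹.

(d)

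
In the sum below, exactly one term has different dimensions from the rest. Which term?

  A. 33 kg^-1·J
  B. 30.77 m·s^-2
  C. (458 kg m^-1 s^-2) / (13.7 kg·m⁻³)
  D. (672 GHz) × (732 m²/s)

B.

Dimensions:
  A. J·kg⁻¹ = N·m·kg⁻¹ = m²·s⁻²
  B. m·s⁻²
  C. [kg·m⁻¹·s⁻²] / [kg·m⁻³] = m²·s⁻²
  D. [s⁻¹] · [m²·s⁻¹] = m²·s⁻²
All reduce to m²·s⁻² except B., which is m·s⁻².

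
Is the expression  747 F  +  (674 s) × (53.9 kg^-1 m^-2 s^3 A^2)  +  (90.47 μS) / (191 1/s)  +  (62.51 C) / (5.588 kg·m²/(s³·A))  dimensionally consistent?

Reduce each to base SI dimensions:
  747 F:  F = C·V⁻¹ = kg⁻¹·m⁻²·s⁴·A²
  (674 s) × (53.9 kg^-1 m^-2 s^3 A^2):  [s] · [kg⁻¹·m⁻²·s³·A²] = kg⁻¹·m⁻²·s⁴·A²
  (90.47 μS) / (191 1/s):  [kg⁻¹·m⁻²·s³·A²] / [s⁻¹] = kg⁻¹·m⁻²·s⁴·A²
  (62.51 C) / (5.588 kg·m²/(s³·A)):  [s·A] / [kg·m²·s⁻³·A⁻¹] = kg⁻¹·m⁻²·s⁴·A²
Every term reduces to kg⁻¹·m⁻²·s⁴·A².

Yes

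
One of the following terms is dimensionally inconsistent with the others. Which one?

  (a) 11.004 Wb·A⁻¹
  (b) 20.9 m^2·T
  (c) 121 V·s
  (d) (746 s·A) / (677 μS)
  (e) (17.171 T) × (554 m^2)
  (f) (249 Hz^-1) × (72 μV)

(a)

Reduce each to base SI dimensions:
  (a) Wb·A⁻¹ = V·s·A⁻¹ = kg·m²·s⁻²·A⁻²
  (b) T·m² = Wb·m⁻²·m² = kg·m²·s⁻²·A⁻¹
  (c) V·s = J·C⁻¹·s = kg·m²·s⁻²·A⁻¹
  (d) [s·A] / [kg⁻¹·m⁻²·s³·A²] = kg·m²·s⁻²·A⁻¹
  (e) [kg·s⁻²·A⁻¹] · [m²] = kg·m²·s⁻²·A⁻¹
  (f) [s] · [kg·m²·s⁻³·A⁻¹] = kg·m²·s⁻²·A⁻¹
All reduce to kg·m²·s⁻²·A⁻¹ except (a), which is kg·m²·s⁻²·A⁻².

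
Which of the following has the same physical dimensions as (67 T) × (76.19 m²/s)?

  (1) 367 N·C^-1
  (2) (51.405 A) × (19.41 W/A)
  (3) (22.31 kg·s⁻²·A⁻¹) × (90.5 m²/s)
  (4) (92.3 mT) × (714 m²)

(3)

Reference: [kg·s⁻²·A⁻¹] · [m²·s⁻¹] = kg·m²·s⁻³·A⁻¹.
Each option:
  (1) N·C⁻¹ = kg·m·s⁻²·(s·A)⁻¹ = kg·m·s⁻³·A⁻¹
  (2) [A] · [kg·m²·s⁻³·A⁻¹] = kg·m²·s⁻³
  (3) [kg·s⁻²·A⁻¹] · [m²·s⁻¹] = kg·m²·s⁻³·A⁻¹  ← same
  (4) [kg·s⁻²·A⁻¹] · [m²] = kg·m²·s⁻²·A⁻¹
Only (3) matches kg·m²·s⁻³·A⁻¹.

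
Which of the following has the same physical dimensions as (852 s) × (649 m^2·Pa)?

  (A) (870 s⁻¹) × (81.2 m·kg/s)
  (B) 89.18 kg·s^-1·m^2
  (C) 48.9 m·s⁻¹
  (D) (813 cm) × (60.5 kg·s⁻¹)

Reference: [s] · [kg·m·s⁻²] = kg·m·s⁻¹.
Each option:
  (A) [s⁻¹] · [kg·m·s⁻¹] = kg·m·s⁻²
  (B) kg·m²·s⁻¹
  (C) m·s⁻¹
  (D) [m] · [kg·s⁻¹] = kg·m·s⁻¹  ← same
Only (D) matches kg·m·s⁻¹.

(D)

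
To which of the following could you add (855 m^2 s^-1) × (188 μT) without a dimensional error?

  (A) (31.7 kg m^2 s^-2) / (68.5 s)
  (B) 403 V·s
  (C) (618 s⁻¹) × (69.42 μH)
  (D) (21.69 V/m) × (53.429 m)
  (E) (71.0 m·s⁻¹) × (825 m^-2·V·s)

Reference: [m²·s⁻¹] · [kg·s⁻²·A⁻¹] = kg·m²·s⁻³·A⁻¹.
Each option:
  (A) [kg·m²·s⁻²] / [s] = kg·m²·s⁻³
  (B) V·s = J·C⁻¹·s = kg·m²·s⁻²·A⁻¹
  (C) [s⁻¹] · [kg·m²·s⁻²·A⁻²] = kg·m²·s⁻³·A⁻²
  (D) [kg·m·s⁻³·A⁻¹] · [m] = kg·m²·s⁻³·A⁻¹  ← same
  (E) [m·s⁻¹] · [kg·s⁻²·A⁻¹] = kg·m·s⁻³·A⁻¹
Only (D) matches kg·m²·s⁻³·A⁻¹.

(D)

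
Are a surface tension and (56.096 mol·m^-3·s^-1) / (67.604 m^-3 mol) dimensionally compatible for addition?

No

In SI base units:
  a surface tension:  [surface tension] = kg·s⁻²
  (56.096 mol·m^-3·s^-1) / (67.604 m^-3 mol):  [m⁻³·s⁻¹·mol] / [m⁻³·mol] = s⁻¹
kg·s⁻² ≠ s⁻¹, so they cannot be added.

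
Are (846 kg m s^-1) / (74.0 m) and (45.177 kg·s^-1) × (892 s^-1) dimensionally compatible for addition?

In SI base units:
  (846 kg m s^-1) / (74.0 m):  [kg·m·s⁻¹] / [m] = kg·s⁻¹
  (45.177 kg·s^-1) × (892 s^-1):  [kg·s⁻¹] · [s⁻¹] = kg·s⁻²
kg·s⁻¹ ≠ kg·s⁻², so they cannot be added.

No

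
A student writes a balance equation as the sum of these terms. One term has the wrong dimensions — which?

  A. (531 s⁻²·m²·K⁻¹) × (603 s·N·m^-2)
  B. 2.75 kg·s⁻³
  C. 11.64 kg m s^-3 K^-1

In SI base units:
  A. [m²·s⁻²·K⁻¹] · [kg·m⁻¹·s⁻¹] = kg·m·s⁻³·K⁻¹
  B. kg·s⁻³
  C. kg·m·s⁻³·K⁻¹
All reduce to kg·m·s⁻³·K⁻¹ except B., which is kg·s⁻³.

B.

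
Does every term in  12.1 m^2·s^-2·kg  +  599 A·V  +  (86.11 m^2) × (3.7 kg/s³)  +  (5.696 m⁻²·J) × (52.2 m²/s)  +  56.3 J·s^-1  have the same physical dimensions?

No

Work out the base dimensions of each:
  12.1 m^2·s^-2·kg:  kg·m²·s⁻²
  599 A·V:  V·A = J·C⁻¹·A = kg·m²·s⁻³
  (86.11 m^2) × (3.7 kg/s³):  [m²] · [kg·s⁻³] = kg·m²·s⁻³
  (5.696 m⁻²·J) × (52.2 m²/s):  [kg·s⁻²] · [m²·s⁻¹] = kg·m²·s⁻³
  56.3 J·s^-1:  J·s⁻¹ = N·m·s⁻¹ = kg·m²·s⁻³
The terms do not share a single dimension (kg·m²·s⁻² vs kg·m²·s⁻³).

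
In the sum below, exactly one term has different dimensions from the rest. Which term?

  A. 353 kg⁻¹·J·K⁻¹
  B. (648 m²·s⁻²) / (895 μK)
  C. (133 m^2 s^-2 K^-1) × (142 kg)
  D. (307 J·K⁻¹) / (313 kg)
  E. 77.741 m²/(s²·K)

C.

Work out the base dimensions of each:
  A. J·kg⁻¹·K⁻¹ = N·m·kg⁻¹·K⁻¹ = m²·s⁻²·K⁻¹
  B. [m²·s⁻²] / [K] = m²·s⁻²·K⁻¹
  C. [m²·s⁻²·K⁻¹] · [kg] = kg·m²·s⁻²·K⁻¹
  D. [kg·m²·s⁻²·K⁻¹] / [kg] = m²·s⁻²·K⁻¹
  E. m²·s⁻²·K⁻¹
All reduce to m²·s⁻²·K⁻¹ except C., which is kg·m²·s⁻²·K⁻¹.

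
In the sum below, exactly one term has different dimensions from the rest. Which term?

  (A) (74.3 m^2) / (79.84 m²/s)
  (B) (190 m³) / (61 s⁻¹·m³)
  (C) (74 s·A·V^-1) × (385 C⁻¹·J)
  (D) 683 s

(C)

Reduce each to base SI dimensions:
  (A) [m²] / [m²·s⁻¹] = s
  (B) [m³] / [m³·s⁻¹] = s
  (C) [kg⁻¹·m⁻²·s⁴·A²] · [kg·m²·s⁻³·A⁻¹] = s·A
  (D) s
All reduce to s except (C), which is s·A.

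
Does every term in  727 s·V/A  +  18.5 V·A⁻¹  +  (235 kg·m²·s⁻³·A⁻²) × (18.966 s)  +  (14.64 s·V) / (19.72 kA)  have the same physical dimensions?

Work out the base dimensions of each:
  727 s·V/A:  V·s·A⁻¹ = J·C⁻¹·s·A⁻¹ = kg·m²·s⁻²·A⁻²
  18.5 V·A⁻¹:  V·A⁻¹ = J·C⁻¹·A⁻¹ = kg·m²·s⁻³·A⁻²
  (235 kg·m²·s⁻³·A⁻²) × (18.966 s):  [kg·m²·s⁻³·A⁻²] · [s] = kg·m²·s⁻²·A⁻²
  (14.64 s·V) / (19.72 kA):  [kg·m²·s⁻²·A⁻¹] / [A] = kg·m²·s⁻²·A⁻²
The terms do not share a single dimension (kg·m²·s⁻²·A⁻² vs kg·m²·s⁻³·A⁻²).

No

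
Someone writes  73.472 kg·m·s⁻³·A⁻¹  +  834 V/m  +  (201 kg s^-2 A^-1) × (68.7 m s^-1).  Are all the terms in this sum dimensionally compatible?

Work out the base dimensions of each:
  73.472 kg·m·s⁻³·A⁻¹:  kg·m·s⁻³·A⁻¹
  834 V/m:  V·m⁻¹ = J·C⁻¹·m⁻¹ = kg·m·s⁻³·A⁻¹
  (201 kg s^-2 A^-1) × (68.7 m s^-1):  [kg·s⁻²·A⁻¹] · [m·s⁻¹] = kg·m·s⁻³·A⁻¹
Every term reduces to kg·m·s⁻³·A⁻¹.

Yes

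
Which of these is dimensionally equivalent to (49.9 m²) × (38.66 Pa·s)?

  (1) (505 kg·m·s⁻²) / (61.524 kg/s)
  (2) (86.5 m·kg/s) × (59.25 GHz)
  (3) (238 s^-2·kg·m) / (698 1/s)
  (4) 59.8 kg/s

(3)

Reference: [m²] · [kg·m⁻¹·s⁻¹] = kg·m·s⁻¹.
Each option:
  (1) [kg·m·s⁻²] / [kg·s⁻¹] = m·s⁻¹
  (2) [kg·m·s⁻¹] · [s⁻¹] = kg·m·s⁻²
  (3) [kg·m·s⁻²] / [s⁻¹] = kg·m·s⁻¹  ← same
  (4) kg·s⁻¹
Only (3) matches kg·m·s⁻¹.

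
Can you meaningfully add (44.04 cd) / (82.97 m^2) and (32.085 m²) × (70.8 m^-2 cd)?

Dimensions:
  (44.04 cd) / (82.97 m^2):  [cd] / [m²] = m⁻²·cd
  (32.085 m²) × (70.8 m^-2 cd):  [m²] · [m⁻²·cd] = cd
m⁻²·cd ≠ cd, so they cannot be added.

No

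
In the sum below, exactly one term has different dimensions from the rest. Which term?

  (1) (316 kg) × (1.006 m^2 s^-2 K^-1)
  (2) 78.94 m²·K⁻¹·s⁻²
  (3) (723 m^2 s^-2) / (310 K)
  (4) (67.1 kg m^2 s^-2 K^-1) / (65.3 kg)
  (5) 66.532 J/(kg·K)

(1)

Expand each in SI base units:
  (1) [kg] · [m²·s⁻²·K⁻¹] = kg·m²·s⁻²·K⁻¹
  (2) m²·s⁻²·K⁻¹
  (3) [m²·s⁻²] / [K] = m²·s⁻²·K⁻¹
  (4) [kg·m²·s⁻²·K⁻¹] / [kg] = m²·s⁻²·K⁻¹
  (5) J·kg⁻¹·K⁻¹ = N·m·kg⁻¹·K⁻¹ = m²·s⁻²·K⁻¹
All reduce to m²·s⁻²·K⁻¹ except (1), which is kg·m²·s⁻²·K⁻¹.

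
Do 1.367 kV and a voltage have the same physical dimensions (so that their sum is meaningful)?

Reduce each to base SI dimensions:
  1.367 kV:  V = J·C⁻¹ = kg·m²·s⁻³·A⁻¹
  a voltage:  [voltage] = kg·m²·s⁻³·A⁻¹
Both are kg·m²·s⁻³·A⁻¹, so they have the same dimensions and can be added.

Yes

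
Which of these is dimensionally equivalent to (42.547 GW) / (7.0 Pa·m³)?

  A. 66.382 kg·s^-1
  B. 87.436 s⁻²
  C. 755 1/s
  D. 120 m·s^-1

C.

Reference: [kg·m²·s⁻³] / [kg·m²·s⁻²] = s⁻¹.
Each option:
  A. kg·s⁻¹
  B. s⁻²
  C. s⁻¹  ← same
  D. m·s⁻¹
Only C. matches s⁻¹.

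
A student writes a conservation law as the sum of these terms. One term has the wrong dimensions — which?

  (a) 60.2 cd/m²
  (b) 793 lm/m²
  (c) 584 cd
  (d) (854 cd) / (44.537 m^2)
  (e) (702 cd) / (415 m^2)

Dimensions:
  (a) cd·m⁻² = m⁻²·cd
  (b) lm·m⁻² = cd·m⁻² = m⁻²·cd
  (c) cd
  (d) [cd] / [m²] = m⁻²·cd
  (e) [cd] / [m²] = m⁻²·cd
All reduce to m⁻²·cd except (c), which is cd.

(c)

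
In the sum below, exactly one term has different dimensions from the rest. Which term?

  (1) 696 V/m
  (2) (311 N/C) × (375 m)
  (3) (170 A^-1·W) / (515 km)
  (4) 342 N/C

(2)

Dimensions:
  (1) V·m⁻¹ = J·C⁻¹·m⁻¹ = kg·m·s⁻³·A⁻¹
  (2) [kg·m·s⁻³·A⁻¹] · [m] = kg·m²·s⁻³·A⁻¹
  (3) [kg·m²·s⁻³·A⁻¹] / [m] = kg·m·s⁻³·A⁻¹
  (4) N·C⁻¹ = kg·m·s⁻²·(s·A)⁻¹ = kg·m·s⁻³·A⁻¹
All reduce to kg·m·s⁻³·A⁻¹ except (2), which is kg·m²·s⁻³·A⁻¹.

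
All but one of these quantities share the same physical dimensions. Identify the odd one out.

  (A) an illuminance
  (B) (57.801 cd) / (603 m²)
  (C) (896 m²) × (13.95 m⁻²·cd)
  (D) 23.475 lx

Expand each in SI base units:
  (A) [illuminance] = m⁻²·cd
  (B) [cd] / [m²] = m⁻²·cd
  (C) [m²] · [m⁻²·cd] = cd
  (D) lx = lm·m⁻² = m⁻²·cd
All reduce to m⁻²·cd except (C), which is cd.

(C)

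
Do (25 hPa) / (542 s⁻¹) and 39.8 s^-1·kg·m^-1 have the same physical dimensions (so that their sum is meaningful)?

Dimensions:
  (25 hPa) / (542 s⁻¹):  [kg·m⁻¹·s⁻²] / [s⁻¹] = kg·m⁻¹·s⁻¹
  39.8 s^-1·kg·m^-1:  kg·m⁻¹·s⁻¹
Both are kg·m⁻¹·s⁻¹, so they have the same dimensions and can be added.

Yes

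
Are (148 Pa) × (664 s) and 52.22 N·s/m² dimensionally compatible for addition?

Yes

Work out the base dimensions of each:
  (148 Pa) × (664 s):  [kg·m⁻¹·s⁻²] · [s] = kg·m⁻¹·s⁻¹
  52.22 N·s/m²:  N·s·m⁻² = kg·m·s⁻²·s·m⁻² = kg·m⁻¹·s⁻¹
Both are kg·m⁻¹·s⁻¹, so they have the same dimensions and can be added.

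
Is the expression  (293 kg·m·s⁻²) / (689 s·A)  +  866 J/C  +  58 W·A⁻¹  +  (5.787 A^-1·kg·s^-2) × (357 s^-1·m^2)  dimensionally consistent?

Reduce each to base SI dimensions:
  (293 kg·m·s⁻²) / (689 s·A):  [kg·m·s⁻²] / [s·A] = kg·m·s⁻³·A⁻¹
  866 J/C:  J·C⁻¹ = N·m·(s·A)⁻¹ = kg·m²·s⁻³·A⁻¹
  58 W·A⁻¹:  W·A⁻¹ = J·s⁻¹·A⁻¹ = kg·m²·s⁻³·A⁻¹
  (5.787 A^-1·kg·s^-2) × (357 s^-1·m^2):  [kg·s⁻²·A⁻¹] · [m²·s⁻¹] = kg·m²·s⁻³·A⁻¹
The terms do not share a single dimension (kg·m²·s⁻³·A⁻¹ vs kg·m·s⁻³·A⁻¹).

No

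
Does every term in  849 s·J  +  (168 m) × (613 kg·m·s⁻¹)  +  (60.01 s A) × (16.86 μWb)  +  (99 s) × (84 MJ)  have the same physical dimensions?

Yes

Reduce each to base SI dimensions:
  849 s·J:  J·s = N·m·s = kg·m²·s⁻¹
  (168 m) × (613 kg·m·s⁻¹):  [m] · [kg·m·s⁻¹] = kg·m²·s⁻¹
  (60.01 s A) × (16.86 μWb):  [s·A] · [kg·m²·s⁻²·A⁻¹] = kg·m²·s⁻¹
  (99 s) × (84 MJ):  [s] · [kg·m²·s⁻²] = kg·m²·s⁻¹
Every term reduces to kg·m²·s⁻¹.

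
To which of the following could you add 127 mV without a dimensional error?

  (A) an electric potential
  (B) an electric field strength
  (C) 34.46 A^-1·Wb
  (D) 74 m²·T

(A)

Reference: V = J·C⁻¹ = kg·m²·s⁻³·A⁻¹.
Each option:
  (A) [electric potential] = kg·m²·s⁻³·A⁻¹  ← same
  (B) [electric field strength] = kg·m·s⁻³·A⁻¹
  (C) Wb·A⁻¹ = V·s·A⁻¹ = kg·m²·s⁻²·A⁻²
  (D) T·m² = Wb·m⁻²·m² = kg·m²·s⁻²·A⁻¹
Only (A) matches kg·m²·s⁻³·A⁻¹.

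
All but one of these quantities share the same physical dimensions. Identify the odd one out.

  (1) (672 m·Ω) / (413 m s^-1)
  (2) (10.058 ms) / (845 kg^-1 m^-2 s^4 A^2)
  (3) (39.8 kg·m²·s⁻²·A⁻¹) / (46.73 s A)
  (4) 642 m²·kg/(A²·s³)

(1)

Work out the base dimensions of each:
  (1) [kg·m³·s⁻³·A⁻²] / [m·s⁻¹] = kg·m²·s⁻²·A⁻²
  (2) [s] / [kg⁻¹·m⁻²·s⁴·A²] = kg·m²·s⁻³·A⁻²
  (3) [kg·m²·s⁻²·A⁻¹] / [s·A] = kg·m²·s⁻³·A⁻²
  (4) kg·m²·s⁻³·A⁻²
All reduce to kg·m²·s⁻³·A⁻² except (1), which is kg·m²·s⁻²·A⁻².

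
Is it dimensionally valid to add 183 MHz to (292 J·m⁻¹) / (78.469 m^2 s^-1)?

Work out the base dimensions of each:
  183 MHz:  Hz = s⁻¹
  (292 J·m⁻¹) / (78.469 m^2 s^-1):  [kg·m·s⁻²] / [m²·s⁻¹] = kg·m⁻¹·s⁻¹
s⁻¹ ≠ kg·m⁻¹·s⁻¹, so they cannot be added.

No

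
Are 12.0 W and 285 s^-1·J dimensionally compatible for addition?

Yes

Dimensions:
  12.0 W:  W = J·s⁻¹ = kg·m²·s⁻³
  285 s^-1·J:  J·s⁻¹ = N·m·s⁻¹ = kg·m²·s⁻³
Both are kg·m²·s⁻³, so they have the same dimensions and can be added.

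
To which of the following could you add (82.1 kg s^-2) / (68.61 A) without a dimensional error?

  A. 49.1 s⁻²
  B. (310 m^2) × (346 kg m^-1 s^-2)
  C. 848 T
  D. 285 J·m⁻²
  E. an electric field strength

Reference: [kg·s⁻²] / [A] = kg·s⁻²·A⁻¹.
Each option:
  A. s⁻²
  B. [m²] · [kg·m⁻¹·s⁻²] = kg·m·s⁻²
  C. T = Wb·m⁻² = kg·s⁻²·A⁻¹  ← same
  D. J·m⁻² = N·m·m⁻² = kg·s⁻²
  E. [electric field strength] = kg·m·s⁻³·A⁻¹
Only C. matches kg·s⁻²·A⁻¹.

C.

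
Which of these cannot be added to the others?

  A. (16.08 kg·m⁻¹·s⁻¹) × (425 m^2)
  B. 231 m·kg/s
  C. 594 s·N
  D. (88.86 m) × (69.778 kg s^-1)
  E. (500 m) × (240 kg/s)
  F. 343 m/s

F.

Work out the base dimensions of each:
  A. [kg·m⁻¹·s⁻¹] · [m²] = kg·m·s⁻¹
  B. kg·m·s⁻¹
  C. N·s = kg·m·s⁻²·s = kg·m·s⁻¹
  D. [m] · [kg·s⁻¹] = kg·m·s⁻¹
  E. [m] · [kg·s⁻¹] = kg·m·s⁻¹
  F. m·s⁻¹
All reduce to kg·m·s⁻¹ except F., which is m·s⁻¹.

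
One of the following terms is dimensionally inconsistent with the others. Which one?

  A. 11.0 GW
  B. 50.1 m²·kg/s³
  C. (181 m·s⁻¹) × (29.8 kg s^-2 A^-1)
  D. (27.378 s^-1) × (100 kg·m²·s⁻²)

In SI base units:
  A. W = J·s⁻¹ = kg·m²·s⁻³
  B. kg·m²·s⁻³
  C. [m·s⁻¹] · [kg·s⁻²·A⁻¹] = kg·m·s⁻³·A⁻¹
  D. [s⁻¹] · [kg·m²·s⁻²] = kg·m²·s⁻³
All reduce to kg·m²·s⁻³ except C., which is kg·m·s⁻³·A⁻¹.

C.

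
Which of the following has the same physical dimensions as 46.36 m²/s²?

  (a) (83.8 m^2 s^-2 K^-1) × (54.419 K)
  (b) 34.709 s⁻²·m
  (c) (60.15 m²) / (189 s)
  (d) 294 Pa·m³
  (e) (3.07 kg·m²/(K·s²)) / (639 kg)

(a)

Reference: m²·s⁻².
Each option:
  (a) [m²·s⁻²·K⁻¹] · [K] = m²·s⁻²  ← same
  (b) m·s⁻²
  (c) [m²] / [s] = m²·s⁻¹
  (d) Pa·m³ = N·m⁻²·m³ = kg·m²·s⁻²
  (e) [kg·m²·s⁻²·K⁻¹] / [kg] = m²·s⁻²·K⁻¹
Only (a) matches m²·s⁻².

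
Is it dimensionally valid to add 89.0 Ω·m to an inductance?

No

Work out the base dimensions of each:
  89.0 Ω·m:  Ω·m = V·A⁻¹·m = kg·m³·s⁻³·A⁻²
  an inductance:  [inductance] = kg·m²·s⁻²·A⁻²
kg·m³·s⁻³·A⁻² ≠ kg·m²·s⁻²·A⁻², so they cannot be added.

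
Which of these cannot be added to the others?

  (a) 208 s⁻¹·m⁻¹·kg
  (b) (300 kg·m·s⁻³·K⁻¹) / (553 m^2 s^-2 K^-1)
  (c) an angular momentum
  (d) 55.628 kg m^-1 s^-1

Dimensions:
  (a) kg·m⁻¹·s⁻¹
  (b) [kg·m·s⁻³·K⁻¹] / [m²·s⁻²·K⁻¹] = kg·m⁻¹·s⁻¹
  (c) [angular momentum] = kg·m²·s⁻¹
  (d) kg·m⁻¹·s⁻¹
All reduce to kg·m⁻¹·s⁻¹ except (c), which is kg·m²·s⁻¹.

(c)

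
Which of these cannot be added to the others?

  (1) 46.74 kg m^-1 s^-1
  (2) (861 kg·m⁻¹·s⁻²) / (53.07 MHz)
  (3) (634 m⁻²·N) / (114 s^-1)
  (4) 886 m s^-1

(4)

Expand each in SI base units:
  (1) kg·m⁻¹·s⁻¹
  (2) [kg·m⁻¹·s⁻²] / [s⁻¹] = kg·m⁻¹·s⁻¹
  (3) [kg·m⁻¹·s⁻²] / [s⁻¹] = kg·m⁻¹·s⁻¹
  (4) m·s⁻¹
All reduce to kg·m⁻¹·s⁻¹ except (4), which is m·s⁻¹.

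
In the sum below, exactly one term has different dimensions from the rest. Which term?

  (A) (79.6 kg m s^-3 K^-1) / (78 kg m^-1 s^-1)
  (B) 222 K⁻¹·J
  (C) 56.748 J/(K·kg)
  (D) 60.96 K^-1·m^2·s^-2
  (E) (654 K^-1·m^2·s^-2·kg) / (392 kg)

Dimensions:
  (A) [kg·m·s⁻³·K⁻¹] / [kg·m⁻¹·s⁻¹] = m²·s⁻²·K⁻¹
  (B) J·K⁻¹ = N·m·K⁻¹ = kg·m²·s⁻²·K⁻¹
  (C) J·kg⁻¹·K⁻¹ = N·m·kg⁻¹·K⁻¹ = m²·s⁻²·K⁻¹
  (D) m²·s⁻²·K⁻¹
  (E) [kg·m²·s⁻²·K⁻¹] / [kg] = m²·s⁻²·K⁻¹
All reduce to m²·s⁻²·K⁻¹ except (B), which is kg·m²·s⁻²·K⁻¹.

(B)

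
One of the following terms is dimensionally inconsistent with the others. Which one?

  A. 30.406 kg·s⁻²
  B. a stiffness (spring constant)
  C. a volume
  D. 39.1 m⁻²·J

C.

In SI base units:
  A. kg·s⁻²
  B. [stiffness (spring constant)] = kg·s⁻²
  C. [volume] = m³
  D. J·m⁻² = N·m·m⁻² = kg·s⁻²
All reduce to kg·s⁻² except C., which is m³.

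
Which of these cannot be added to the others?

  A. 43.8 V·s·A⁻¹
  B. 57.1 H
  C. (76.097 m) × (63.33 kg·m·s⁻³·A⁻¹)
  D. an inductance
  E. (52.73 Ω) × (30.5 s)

Reduce each to base SI dimensions:
  A. V·s·A⁻¹ = J·C⁻¹·s·A⁻¹ = kg·m²·s⁻²·A⁻²
  B. H = V·s·A⁻¹ = kg·m²·s⁻²·A⁻²
  C. [m] · [kg·m·s⁻³·A⁻¹] = kg·m²·s⁻³·A⁻¹
  D. [inductance] = kg·m²·s⁻²·A⁻²
  E. [kg·m²·s⁻³·A⁻²] · [s] = kg·m²·s⁻²·A⁻²
All reduce to kg·m²·s⁻²·A⁻² except C., which is kg·m²·s⁻³·A⁻¹.

C.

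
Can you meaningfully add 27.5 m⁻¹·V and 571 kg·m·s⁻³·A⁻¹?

Expand each in SI base units:
  27.5 m⁻¹·V:  V·m⁻¹ = J·C⁻¹·m⁻¹ = kg·m·s⁻³·A⁻¹
  571 kg·m·s⁻³·A⁻¹:  kg·m·s⁻³·A⁻¹
Both are kg·m·s⁻³·A⁻¹, so they have the same dimensions and can be added.

Yes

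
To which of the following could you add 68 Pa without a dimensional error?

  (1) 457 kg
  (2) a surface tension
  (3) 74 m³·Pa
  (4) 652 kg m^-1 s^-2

Reference: Pa = N·m⁻² = kg·m⁻¹·s⁻².
Each option:
  (1) kg
  (2) [surface tension] = kg·s⁻²
  (3) Pa·m³ = N·m⁻²·m³ = kg·m²·s⁻²
  (4) kg·m⁻¹·s⁻²  ← same
Only (4) matches kg·m⁻¹·s⁻².

(4)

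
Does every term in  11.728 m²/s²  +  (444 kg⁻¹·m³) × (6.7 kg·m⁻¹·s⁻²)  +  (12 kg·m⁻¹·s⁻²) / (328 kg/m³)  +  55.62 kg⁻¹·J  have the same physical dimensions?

Yes

Expand each in SI base units:
  11.728 m²/s²:  m²·s⁻²
  (444 kg⁻¹·m³) × (6.7 kg·m⁻¹·s⁻²):  [kg⁻¹·m³] · [kg·m⁻¹·s⁻²] = m²·s⁻²
  (12 kg·m⁻¹·s⁻²) / (328 kg/m³):  [kg·m⁻¹·s⁻²] / [kg·m⁻³] = m²·s⁻²
  55.62 kg⁻¹·J:  J·kg⁻¹ = N·m·kg⁻¹ = m²·s⁻²
Every term reduces to m²·s⁻².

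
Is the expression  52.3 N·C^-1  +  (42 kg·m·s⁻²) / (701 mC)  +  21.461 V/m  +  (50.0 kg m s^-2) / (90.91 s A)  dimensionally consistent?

Yes

Reduce each to base SI dimensions:
  52.3 N·C^-1:  N·C⁻¹ = kg·m·s⁻²·(s·A)⁻¹ = kg·m·s⁻³·A⁻¹
  (42 kg·m·s⁻²) / (701 mC):  [kg·m·s⁻²] / [s·A] = kg·m·s⁻³·A⁻¹
  21.461 V/m:  V·m⁻¹ = J·C⁻¹·m⁻¹ = kg·m·s⁻³·A⁻¹
  (50.0 kg m s^-2) / (90.91 s A):  [kg·m·s⁻²] / [s·A] = kg·m·s⁻³·A⁻¹
Every term reduces to kg·m·s⁻³·A⁻¹.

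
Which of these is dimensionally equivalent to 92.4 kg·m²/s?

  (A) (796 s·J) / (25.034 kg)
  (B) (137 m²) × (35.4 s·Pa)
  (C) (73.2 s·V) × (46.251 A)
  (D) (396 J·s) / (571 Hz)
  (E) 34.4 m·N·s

Reference: kg·m²·s⁻¹.
Each option:
  (A) [kg·m²·s⁻¹] / [kg] = m²·s⁻¹
  (B) [m²] · [kg·m⁻¹·s⁻¹] = kg·m·s⁻¹
  (C) [kg·m²·s⁻²·A⁻¹] · [A] = kg·m²·s⁻²
  (D) [kg·m²·s⁻¹] / [s⁻¹] = kg·m²
  (E) N·m·s = kg·m·s⁻²·m·s = kg·m²·s⁻¹  ← same
Only (E) matches kg·m²·s⁻¹.

(E)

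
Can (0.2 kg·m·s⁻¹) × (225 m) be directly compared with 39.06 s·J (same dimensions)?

Reduce each to base SI dimensions:
  (0.2 kg·m·s⁻¹) × (225 m):  [kg·m·s⁻¹] · [m] = kg·m²·s⁻¹
  39.06 s·J:  J·s = N·m·s = kg·m²·s⁻¹
Both are kg·m²·s⁻¹, so they have the same dimensions and can be added.

Yes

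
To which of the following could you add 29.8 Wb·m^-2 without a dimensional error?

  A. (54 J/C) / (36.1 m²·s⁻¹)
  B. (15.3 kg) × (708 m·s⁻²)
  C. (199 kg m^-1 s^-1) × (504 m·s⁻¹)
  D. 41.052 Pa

Reference: Wb·m⁻² = V·s·m⁻² = kg·s⁻²·A⁻¹.
Each option:
  A. [kg·m²·s⁻³·A⁻¹] / [m²·s⁻¹] = kg·s⁻²·A⁻¹  ← same
  B. [kg] · [m·s⁻²] = kg·m·s⁻²
  C. [kg·m⁻¹·s⁻¹] · [m·s⁻¹] = kg·s⁻²
  D. Pa = N·m⁻² = kg·m⁻¹·s⁻²
Only A. matches kg·s⁻²·A⁻¹.

A.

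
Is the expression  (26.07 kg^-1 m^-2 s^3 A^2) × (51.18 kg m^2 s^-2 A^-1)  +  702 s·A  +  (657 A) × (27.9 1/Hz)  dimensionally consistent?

Yes

Dimensions:
  (26.07 kg^-1 m^-2 s^3 A^2) × (51.18 kg m^2 s^-2 A^-1):  [kg⁻¹·m⁻²·s³·A²] · [kg·m²·s⁻²·A⁻¹] = s·A
  702 s·A:  s·A
  (657 A) × (27.9 1/Hz):  [A] · [s] = s·A
Every term reduces to s·A.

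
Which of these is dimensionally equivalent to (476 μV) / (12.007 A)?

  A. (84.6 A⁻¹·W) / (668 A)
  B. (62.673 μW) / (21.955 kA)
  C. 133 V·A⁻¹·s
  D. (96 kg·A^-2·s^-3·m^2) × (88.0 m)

A.

Reference: [kg·m²·s⁻³·A⁻¹] / [A] = kg·m²·s⁻³·A⁻².
Each option:
  A. [kg·m²·s⁻³·A⁻¹] / [A] = kg·m²·s⁻³·A⁻²  ← same
  B. [kg·m²·s⁻³] / [A] = kg·m²·s⁻³·A⁻¹
  C. V·s·A⁻¹ = J·C⁻¹·s·A⁻¹ = kg·m²·s⁻²·A⁻²
  D. [kg·m²·s⁻³·A⁻²] · [m] = kg·m³·s⁻³·A⁻²
Only A. matches kg·m²·s⁻³·A⁻².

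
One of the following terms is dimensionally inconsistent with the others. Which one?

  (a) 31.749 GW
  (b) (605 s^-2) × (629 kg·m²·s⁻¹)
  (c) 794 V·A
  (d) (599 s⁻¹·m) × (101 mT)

(d)

Work out the base dimensions of each:
  (a) W = J·s⁻¹ = kg·m²·s⁻³
  (b) [s⁻²] · [kg·m²·s⁻¹] = kg·m²·s⁻³
  (c) V·A = J·C⁻¹·A = kg·m²·s⁻³
  (d) [m·s⁻¹] · [kg·s⁻²·A⁻¹] = kg·m·s⁻³·A⁻¹
All reduce to kg·m²·s⁻³ except (d), which is kg·m·s⁻³·A⁻¹.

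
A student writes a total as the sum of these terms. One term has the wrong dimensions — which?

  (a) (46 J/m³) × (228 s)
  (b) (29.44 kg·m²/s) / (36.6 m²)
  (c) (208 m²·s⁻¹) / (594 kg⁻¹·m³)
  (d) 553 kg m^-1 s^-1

Work out the base dimensions of each:
  (a) [kg·m⁻¹·s⁻²] · [s] = kg·m⁻¹·s⁻¹
  (b) [kg·m²·s⁻¹] / [m²] = kg·s⁻¹
  (c) [m²·s⁻¹] / [kg⁻¹·m³] = kg·m⁻¹·s⁻¹
  (d) kg·m⁻¹·s⁻¹
All reduce to kg·m⁻¹·s⁻¹ except (b), which is kg·s⁻¹.

(b)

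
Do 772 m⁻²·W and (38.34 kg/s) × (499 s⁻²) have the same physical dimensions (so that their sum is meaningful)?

Yes

Reduce each to base SI dimensions:
  772 m⁻²·W:  W·m⁻² = J·s⁻¹·m⁻² = kg·s⁻³
  (38.34 kg/s) × (499 s⁻²):  [kg·s⁻¹] · [s⁻²] = kg·s⁻³
Both are kg·s⁻³, so they have the same dimensions and can be added.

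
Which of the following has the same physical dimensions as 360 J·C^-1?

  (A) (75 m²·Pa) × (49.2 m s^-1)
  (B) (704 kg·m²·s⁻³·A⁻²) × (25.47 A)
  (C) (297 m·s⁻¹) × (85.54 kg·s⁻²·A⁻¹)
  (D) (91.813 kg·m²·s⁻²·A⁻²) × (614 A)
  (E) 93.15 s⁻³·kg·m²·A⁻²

Reference: J·C⁻¹ = N·m·(s·A)⁻¹ = kg·m²·s⁻³·A⁻¹.
Each option:
  (A) [kg·m·s⁻²] · [m·s⁻¹] = kg·m²·s⁻³
  (B) [kg·m²·s⁻³·A⁻²] · [A] = kg·m²·s⁻³·A⁻¹  ← same
  (C) [m·s⁻¹] · [kg·s⁻²·A⁻¹] = kg·m·s⁻³·A⁻¹
  (D) [kg·m²·s⁻²·A⁻²] · [A] = kg·m²·s⁻²·A⁻¹
  (E) kg·m²·s⁻³·A⁻²
Only (B) matches kg·m²·s⁻³·A⁻¹.

(B)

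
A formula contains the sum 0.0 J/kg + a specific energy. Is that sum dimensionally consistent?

Yes

Dimensions:
  0.0 J/kg:  J·kg⁻¹ = N·m·kg⁻¹ = m²·s⁻²
  a specific energy:  [specific energy] = m²·s⁻²
Both are m²·s⁻², so they have the same dimensions and can be added.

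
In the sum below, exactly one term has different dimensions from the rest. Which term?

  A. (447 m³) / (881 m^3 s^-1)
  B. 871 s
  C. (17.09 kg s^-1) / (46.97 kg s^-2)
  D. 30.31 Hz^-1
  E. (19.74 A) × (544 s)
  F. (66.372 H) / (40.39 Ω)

Work out the base dimensions of each:
  A. [m³] / [m³·s⁻¹] = s
  B. s
  C. [kg·s⁻¹] / [kg·s⁻²] = s
  D. Hz⁻¹ = (s⁻¹)⁻¹ = s
  E. [A] · [s] = s·A
  F. [kg·m²·s⁻²·A⁻²] / [kg·m²·s⁻³·A⁻²] = s
All reduce to s except E., which is s·A.

E.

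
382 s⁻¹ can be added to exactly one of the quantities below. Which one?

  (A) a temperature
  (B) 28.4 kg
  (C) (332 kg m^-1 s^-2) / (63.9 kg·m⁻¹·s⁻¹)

Reference: s⁻¹.
Each option:
  (A) [temperature] = K
  (B) kg
  (C) [kg·m⁻¹·s⁻²] / [kg·m⁻¹·s⁻¹] = s⁻¹  ← same
Only (C) matches s⁻¹.

(C)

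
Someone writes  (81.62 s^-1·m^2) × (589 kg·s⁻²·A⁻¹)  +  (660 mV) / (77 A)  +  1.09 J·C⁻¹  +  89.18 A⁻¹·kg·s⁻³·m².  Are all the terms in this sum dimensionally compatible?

No

Dimensions:
  (81.62 s^-1·m^2) × (589 kg·s⁻²·A⁻¹):  [m²·s⁻¹] · [kg·s⁻²·A⁻¹] = kg·m²·s⁻³·A⁻¹
  (660 mV) / (77 A):  [kg·m²·s⁻³·A⁻¹] / [A] = kg·m²·s⁻³·A⁻²
  1.09 J·C⁻¹:  J·C⁻¹ = N·m·(s·A)⁻¹ = kg·m²·s⁻³·A⁻¹
  89.18 A⁻¹·kg·s⁻³·m²:  kg·m²·s⁻³·A⁻¹
The terms do not share a single dimension (kg·m²·s⁻³·A⁻² vs kg·m²·s⁻³·A⁻¹).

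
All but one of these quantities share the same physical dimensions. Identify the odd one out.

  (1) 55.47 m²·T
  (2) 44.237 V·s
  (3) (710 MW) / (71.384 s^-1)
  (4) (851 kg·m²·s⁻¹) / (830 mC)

(3)

In SI base units:
  (1) T·m² = Wb·m⁻²·m² = kg·m²·s⁻²·A⁻¹
  (2) V·s = J·C⁻¹·s = kg·m²·s⁻²·A⁻¹
  (3) [kg·m²·s⁻³] / [s⁻¹] = kg·m²·s⁻²
  (4) [kg·m²·s⁻¹] / [s·A] = kg·m²·s⁻²·A⁻¹
All reduce to kg·m²·s⁻²·A⁻¹ except (3), which is kg·m²·s⁻².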